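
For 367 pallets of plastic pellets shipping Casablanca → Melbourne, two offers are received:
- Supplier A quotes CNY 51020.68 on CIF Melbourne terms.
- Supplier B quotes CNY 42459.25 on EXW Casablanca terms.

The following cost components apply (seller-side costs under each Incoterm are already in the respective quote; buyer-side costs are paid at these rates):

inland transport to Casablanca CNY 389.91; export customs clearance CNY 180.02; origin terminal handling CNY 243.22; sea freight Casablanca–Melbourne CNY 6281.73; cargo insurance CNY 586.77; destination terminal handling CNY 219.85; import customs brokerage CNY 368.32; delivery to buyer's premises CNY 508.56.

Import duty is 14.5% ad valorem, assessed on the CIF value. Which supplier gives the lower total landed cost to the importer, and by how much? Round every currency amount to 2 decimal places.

Supplier A (CIF):
The CIF price already equals the CIF value: 51020.68
Import duty = 51020.68 × 14.5% = 7398.00
Buyer bears (A): 219.85 + 368.32 + 508.56 = 1096.73
Landed cost (A) = invoice 51020.68 + 1096.73 + duty 7398.00 = 59515.41
Supplier B (EXW):
CIF value = EXW price + inland to port + export clearance + origin terminal + freight + insurance = 42459.25 + 389.91 + 180.02 + 243.22 + 6281.73 + 586.77 = 50140.90
Import duty = 50140.90 × 14.5% = 7270.43
Buyer bears (B): 389.91 + 180.02 + 243.22 + 6281.73 + 586.77 + 219.85 + 368.32 + 508.56 = 8778.38
Landed cost (B) = invoice 42459.25 + 8778.38 + duty 7270.43 = 58508.06
Difference = |59515.41 − 58508.06| = 1007.35

Supplier B is cheaper by CNY 1007.35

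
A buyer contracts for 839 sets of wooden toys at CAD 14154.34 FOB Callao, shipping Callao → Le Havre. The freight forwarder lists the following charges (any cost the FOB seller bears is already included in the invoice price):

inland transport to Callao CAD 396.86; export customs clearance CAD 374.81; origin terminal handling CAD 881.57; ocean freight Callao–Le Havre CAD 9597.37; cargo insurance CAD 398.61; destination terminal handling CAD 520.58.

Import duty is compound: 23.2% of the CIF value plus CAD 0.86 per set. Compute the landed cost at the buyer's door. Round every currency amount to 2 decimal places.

Total landed cost: CAD 30995.31

FOB: the seller bears costs until goods are on board at the origin port; the buyer bears freight, insurance and all costs thereafter.
Already in the invoice (seller's account under FOB): inland to port, export clearance, origin terminal — exclude.
CIF value = FOB price + freight + insurance = 14154.34 + 9597.37 + 398.61 = 24150.32
Ad valorem component: 24150.32 × 23.2% = 5602.87
Specific component: 839 × 0.86 = 721.54
Import duty = 5602.87 + 721.54 = 6324.41
Buyer bears: freight 9597.37 + insurance 398.61 + destination terminal 520.58 + duty 6324.41 = 16840.97
Landed cost = invoice 14154.34 + 16840.97 = 30995.31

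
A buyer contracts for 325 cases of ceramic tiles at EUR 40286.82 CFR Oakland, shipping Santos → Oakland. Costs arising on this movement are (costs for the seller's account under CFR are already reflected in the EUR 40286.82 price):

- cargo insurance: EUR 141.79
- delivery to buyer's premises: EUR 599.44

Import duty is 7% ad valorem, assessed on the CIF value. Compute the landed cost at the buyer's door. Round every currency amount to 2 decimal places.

Total landed cost: EUR 43858.05

CFR: the seller pays costs through ocean freight to the destination port, but not insurance.
CIF value = CFR price + insurance = 40286.82 + 141.79 = 40428.61
Import duty = 40428.61 × 7% = 2830.00
Buyer bears: insurance 141.79 + delivery 599.44 + duty 2830.00 = 3571.23
Landed cost = invoice 40286.82 + 3571.23 = 43858.05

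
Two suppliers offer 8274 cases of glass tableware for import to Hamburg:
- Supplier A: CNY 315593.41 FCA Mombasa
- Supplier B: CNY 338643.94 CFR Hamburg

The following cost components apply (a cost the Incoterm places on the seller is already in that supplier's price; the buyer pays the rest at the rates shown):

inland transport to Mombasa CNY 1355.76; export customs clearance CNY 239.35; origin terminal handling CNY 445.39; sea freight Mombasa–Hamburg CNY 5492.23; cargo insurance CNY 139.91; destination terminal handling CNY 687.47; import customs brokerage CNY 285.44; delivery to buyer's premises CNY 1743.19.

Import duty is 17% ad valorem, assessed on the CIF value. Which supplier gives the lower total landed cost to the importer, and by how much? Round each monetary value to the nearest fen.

Supplier A (FCA):
CIF value = FCA price + origin terminal + freight + insurance = 315593.41 + 445.39 + 5492.23 + 139.91 = 321670.94
Import duty = 321670.94 × 17% = 54684.06
Buyer bears (A): 445.39 + 5492.23 + 139.91 + 687.47 + 285.44 + 1743.19 = 8793.63
Landed cost (A) = invoice 315593.41 + 8793.63 + duty 54684.06 = 379071.10
Supplier B (CFR):
CIF value = CFR price + insurance = 338643.94 + 139.91 = 338783.85
Import duty = 338783.85 × 17% = 57593.25
Buyer bears (B): 139.91 + 687.47 + 285.44 + 1743.19 = 2856.01
Landed cost (B) = invoice 338643.94 + 2856.01 + duty 57593.25 = 399093.20
Difference = |379071.10 − 399093.20| = 20022.10

Supplier A is cheaper by CNY 20022.10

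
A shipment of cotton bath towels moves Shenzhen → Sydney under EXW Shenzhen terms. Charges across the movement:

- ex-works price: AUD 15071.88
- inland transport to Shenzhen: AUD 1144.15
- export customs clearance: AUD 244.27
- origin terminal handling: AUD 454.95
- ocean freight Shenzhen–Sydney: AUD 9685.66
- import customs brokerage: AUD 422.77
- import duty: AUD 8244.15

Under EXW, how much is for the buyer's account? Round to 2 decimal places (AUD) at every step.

Buyer's account: AUD 20195.95

EXW: the seller makes goods available at their premises; the buyer bears all onward costs.
Seller's account: goods 15071.88 = 15071.88
Buyer's account: inland to port 1144.15 + export clearance 244.27 + origin terminal 454.95 + freight 9685.66 + brokerage 422.77 + duty 8244.15 = 20195.95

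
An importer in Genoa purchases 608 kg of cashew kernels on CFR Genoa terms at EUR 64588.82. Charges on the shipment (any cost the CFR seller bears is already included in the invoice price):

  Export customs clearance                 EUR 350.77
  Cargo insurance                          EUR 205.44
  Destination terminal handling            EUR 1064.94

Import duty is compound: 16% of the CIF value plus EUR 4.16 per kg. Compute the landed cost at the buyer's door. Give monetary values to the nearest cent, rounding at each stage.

Total landed cost: EUR 78755.56

CFR: the seller pays costs through ocean freight to the destination port, but not insurance.
Already in the invoice (seller's account under CFR): export clearance — exclude.
CIF value = CFR price + insurance = 64588.82 + 205.44 = 64794.26
Ad valorem component: 64794.26 × 16% = 10367.08
Specific component: 608 × 4.16 = 2529.28
Import duty = 10367.08 + 2529.28 = 12896.36
Buyer bears: insurance 205.44 + destination terminal 1064.94 + duty 12896.36 = 14166.74
Landed cost = invoice 64588.82 + 14166.74 = 78755.56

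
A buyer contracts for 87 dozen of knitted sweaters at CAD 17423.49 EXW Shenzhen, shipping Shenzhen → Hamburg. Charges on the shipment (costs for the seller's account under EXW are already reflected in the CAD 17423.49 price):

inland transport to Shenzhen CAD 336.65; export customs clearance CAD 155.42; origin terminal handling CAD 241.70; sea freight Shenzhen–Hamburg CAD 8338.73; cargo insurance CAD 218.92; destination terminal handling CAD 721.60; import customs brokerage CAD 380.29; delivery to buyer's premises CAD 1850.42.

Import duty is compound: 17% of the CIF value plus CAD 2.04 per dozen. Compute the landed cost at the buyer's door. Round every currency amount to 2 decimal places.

Total landed cost: CAD 34386.23

EXW: the seller makes goods available at their premises; the buyer bears all onward costs.
CIF value = EXW price + inland to port + export clearance + origin terminal + freight + insurance = 17423.49 + 336.65 + 155.42 + 241.70 + 8338.73 + 218.92 = 26714.91
Ad valorem component: 26714.91 × 17% = 4541.53
Specific component: 87 × 2.04 = 177.48
Import duty = 4541.53 + 177.48 = 4719.01
Buyer bears: inland to port 336.65 + export clearance 155.42 + origin terminal 241.70 + freight 8338.73 + insurance 218.92 + destination terminal 721.60 + brokerage 380.29 + delivery 1850.42 + duty 4719.01 = 16962.74
Landed cost = invoice 17423.49 + 16962.74 = 34386.23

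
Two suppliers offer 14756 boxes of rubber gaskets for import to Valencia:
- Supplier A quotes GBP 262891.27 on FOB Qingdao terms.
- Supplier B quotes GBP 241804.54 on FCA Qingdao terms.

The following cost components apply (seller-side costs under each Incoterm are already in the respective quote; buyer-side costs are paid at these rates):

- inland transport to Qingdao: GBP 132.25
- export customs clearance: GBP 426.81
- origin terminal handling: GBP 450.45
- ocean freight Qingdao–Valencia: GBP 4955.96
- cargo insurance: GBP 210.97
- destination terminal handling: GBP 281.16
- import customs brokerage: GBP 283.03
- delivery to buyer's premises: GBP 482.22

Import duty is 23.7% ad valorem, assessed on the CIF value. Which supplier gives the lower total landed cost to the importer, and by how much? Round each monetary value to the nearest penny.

Supplier B is cheaper by GBP 25527.07

Supplier A (FOB):
CIF value = FOB price + freight + insurance = 262891.27 + 4955.96 + 210.97 = 268058.20
Import duty = 268058.20 × 23.7% = 63529.79
Buyer bears (A): 4955.96 + 210.97 + 281.16 + 283.03 + 482.22 = 6213.34
Landed cost (A) = invoice 262891.27 + 6213.34 + duty 63529.79 = 332634.40
Supplier B (FCA):
CIF value = FCA price + origin terminal + freight + insurance = 241804.54 + 450.45 + 4955.96 + 210.97 = 247421.92
Import duty = 247421.92 × 23.7% = 58639.00
Buyer bears (B): 450.45 + 4955.96 + 210.97 + 281.16 + 283.03 + 482.22 = 6663.79
Landed cost (B) = invoice 241804.54 + 6663.79 + duty 58639.00 = 307107.33
Difference = |332634.40 − 307107.33| = 25527.07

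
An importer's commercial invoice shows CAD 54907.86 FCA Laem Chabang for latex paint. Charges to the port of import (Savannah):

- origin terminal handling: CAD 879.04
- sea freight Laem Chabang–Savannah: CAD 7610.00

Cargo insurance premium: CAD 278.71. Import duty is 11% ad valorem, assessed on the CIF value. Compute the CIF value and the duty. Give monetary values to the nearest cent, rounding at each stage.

CIF value: CAD 63675.61; import duty: CAD 7004.32

CIF = FCA price + pre-shipment costs + freight + insurance
CIF = 54907.86 + 879.04 + 7610.00 + 278.71 = 63675.61
Import duty = 63675.61 × 11% = 7004.32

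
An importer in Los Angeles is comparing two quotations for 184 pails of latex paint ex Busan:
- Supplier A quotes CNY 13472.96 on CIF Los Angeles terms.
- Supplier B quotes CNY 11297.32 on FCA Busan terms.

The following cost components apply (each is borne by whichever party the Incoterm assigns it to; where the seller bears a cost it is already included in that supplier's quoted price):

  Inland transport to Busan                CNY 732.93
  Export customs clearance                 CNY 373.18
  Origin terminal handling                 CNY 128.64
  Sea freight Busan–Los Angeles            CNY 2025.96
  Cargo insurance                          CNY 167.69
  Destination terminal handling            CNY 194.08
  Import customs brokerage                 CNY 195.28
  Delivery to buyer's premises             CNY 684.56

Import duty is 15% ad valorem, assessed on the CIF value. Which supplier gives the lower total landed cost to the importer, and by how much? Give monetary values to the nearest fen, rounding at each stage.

Supplier A is cheaper by CNY 168.65

Supplier A (CIF):
The CIF price already equals the CIF value: 13472.96
Import duty = 13472.96 × 15% = 2020.94
Buyer bears (A): 194.08 + 195.28 + 684.56 = 1073.92
Landed cost (A) = invoice 13472.96 + 1073.92 + duty 2020.94 = 16567.82
Supplier B (FCA):
CIF value = FCA price + origin terminal + freight + insurance = 11297.32 + 128.64 + 2025.96 + 167.69 = 13619.61
Import duty = 13619.61 × 15% = 2042.94
Buyer bears (B): 128.64 + 2025.96 + 167.69 + 194.08 + 195.28 + 684.56 = 3396.21
Landed cost (B) = invoice 11297.32 + 3396.21 + duty 2042.94 = 16736.47
Difference = |16567.82 − 16736.47| = 168.65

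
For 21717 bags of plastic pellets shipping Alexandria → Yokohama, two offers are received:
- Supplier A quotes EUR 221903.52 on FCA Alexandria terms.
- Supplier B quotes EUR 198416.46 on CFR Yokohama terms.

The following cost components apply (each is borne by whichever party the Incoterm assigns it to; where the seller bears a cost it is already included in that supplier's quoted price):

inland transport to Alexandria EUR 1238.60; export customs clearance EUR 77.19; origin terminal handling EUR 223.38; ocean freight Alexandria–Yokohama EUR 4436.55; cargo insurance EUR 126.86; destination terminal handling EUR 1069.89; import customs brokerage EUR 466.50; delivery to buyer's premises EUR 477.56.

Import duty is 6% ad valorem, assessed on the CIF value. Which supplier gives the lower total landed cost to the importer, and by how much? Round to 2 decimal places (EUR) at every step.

Supplier B is cheaper by EUR 29835.81

Supplier A (FCA):
CIF value = FCA price + origin terminal + freight + insurance = 221903.52 + 223.38 + 4436.55 + 126.86 = 226690.31
Import duty = 226690.31 × 6% = 13601.42
Buyer bears (A): 223.38 + 4436.55 + 126.86 + 1069.89 + 466.50 + 477.56 = 6800.74
Landed cost (A) = invoice 221903.52 + 6800.74 + duty 13601.42 = 242305.68
Supplier B (CFR):
CIF value = CFR price + insurance = 198416.46 + 126.86 = 198543.32
Import duty = 198543.32 × 6% = 11912.60
Buyer bears (B): 126.86 + 1069.89 + 466.50 + 477.56 = 2140.81
Landed cost (B) = invoice 198416.46 + 2140.81 + duty 11912.60 = 212469.87
Difference = |242305.68 − 212469.87| = 29835.81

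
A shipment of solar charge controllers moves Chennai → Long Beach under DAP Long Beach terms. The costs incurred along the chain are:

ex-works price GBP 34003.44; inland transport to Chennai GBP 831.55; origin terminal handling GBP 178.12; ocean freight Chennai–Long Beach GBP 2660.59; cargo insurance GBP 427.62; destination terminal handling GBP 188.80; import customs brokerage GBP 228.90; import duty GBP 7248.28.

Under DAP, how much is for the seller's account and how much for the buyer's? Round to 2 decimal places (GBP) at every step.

DAP: the seller bears all costs to the named destination except import duty and clearance.
Seller's account: goods 34003.44 + inland to port 831.55 + origin terminal 178.12 + freight 2660.59 + insurance 427.62 + destination terminal 188.80 = 38290.12
Buyer's account: brokerage 228.90 + duty 7248.28 = 7477.18

Seller: GBP 38290.12; buyer: GBP 7477.18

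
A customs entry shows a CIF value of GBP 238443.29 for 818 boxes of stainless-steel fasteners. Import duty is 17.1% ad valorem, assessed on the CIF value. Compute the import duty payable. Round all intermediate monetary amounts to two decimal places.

Import duty = 238443.29 × 17.1% = 40773.80

Import duty: GBP 40773.80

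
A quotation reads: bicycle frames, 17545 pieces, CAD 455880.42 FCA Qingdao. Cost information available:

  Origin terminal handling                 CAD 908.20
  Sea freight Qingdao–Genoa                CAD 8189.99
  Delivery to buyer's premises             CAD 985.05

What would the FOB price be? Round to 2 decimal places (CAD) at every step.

Not relevant to the conversion: delivery, freight — on the buyer under both terms; not part of either seller's price.
From FCA to FOB, the seller additionally bears: origin terminal.
FOB price = 455880.42 + 908.20 = 456788.62

FOB price: CAD 456788.62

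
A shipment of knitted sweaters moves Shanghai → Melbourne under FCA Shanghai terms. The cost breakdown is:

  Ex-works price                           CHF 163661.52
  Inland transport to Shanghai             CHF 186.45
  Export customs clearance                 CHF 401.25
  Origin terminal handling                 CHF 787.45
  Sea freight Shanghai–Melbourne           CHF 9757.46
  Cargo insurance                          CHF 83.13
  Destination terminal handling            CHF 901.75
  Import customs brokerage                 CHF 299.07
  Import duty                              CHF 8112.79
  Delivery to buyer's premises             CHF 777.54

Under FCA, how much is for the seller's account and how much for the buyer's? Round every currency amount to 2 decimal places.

FCA: the seller delivers export-cleared goods to the carrier; the buyer bears costs from that point.
Seller's account: goods 163661.52 + inland to port 186.45 + export clearance 401.25 = 164249.22
Buyer's account: origin terminal 787.45 + freight 9757.46 + insurance 83.13 + destination terminal 901.75 + brokerage 299.07 + duty 8112.79 + delivery 777.54 = 20719.19

Seller: CHF 164249.22; buyer: CHF 20719.19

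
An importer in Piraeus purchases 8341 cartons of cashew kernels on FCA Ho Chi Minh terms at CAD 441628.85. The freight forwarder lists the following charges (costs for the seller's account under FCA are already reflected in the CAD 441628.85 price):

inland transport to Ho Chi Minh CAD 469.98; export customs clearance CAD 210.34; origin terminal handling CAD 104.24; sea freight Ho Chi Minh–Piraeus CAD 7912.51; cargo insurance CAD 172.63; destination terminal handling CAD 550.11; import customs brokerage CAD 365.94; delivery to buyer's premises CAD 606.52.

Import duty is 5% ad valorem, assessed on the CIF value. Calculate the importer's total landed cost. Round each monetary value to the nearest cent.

Total landed cost: CAD 473831.71

FCA: the seller delivers export-cleared goods to the carrier; the buyer bears costs from that point.
Already in the invoice (seller's account under FCA): inland to port, export clearance — exclude.
CIF value = FCA price + origin terminal + freight + insurance = 441628.85 + 104.24 + 7912.51 + 172.63 = 449818.23
Import duty = 449818.23 × 5% = 22490.91
Buyer bears: origin terminal 104.24 + freight 7912.51 + insurance 172.63 + destination terminal 550.11 + brokerage 365.94 + delivery 606.52 + duty 22490.91 = 32202.86
Landed cost = invoice 441628.85 + 32202.86 = 473831.71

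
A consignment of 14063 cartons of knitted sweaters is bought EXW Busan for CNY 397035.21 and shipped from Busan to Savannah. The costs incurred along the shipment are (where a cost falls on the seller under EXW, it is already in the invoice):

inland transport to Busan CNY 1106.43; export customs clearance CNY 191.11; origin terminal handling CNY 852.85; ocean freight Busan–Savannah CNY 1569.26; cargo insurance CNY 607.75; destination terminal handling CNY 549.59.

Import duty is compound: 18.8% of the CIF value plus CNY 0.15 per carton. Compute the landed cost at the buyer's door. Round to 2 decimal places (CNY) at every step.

Total landed cost: CNY 479477.82

EXW: the seller makes goods available at their premises; the buyer bears all onward costs.
CIF value = EXW price + inland to port + export clearance + origin terminal + freight + insurance = 397035.21 + 1106.43 + 191.11 + 852.85 + 1569.26 + 607.75 = 401362.61
Ad valorem component: 401362.61 × 18.8% = 75456.17
Specific component: 14063 × 0.15 = 2109.45
Import duty = 75456.17 + 2109.45 = 77565.62
Buyer bears: inland to port 1106.43 + export clearance 191.11 + origin terminal 852.85 + freight 1569.26 + insurance 607.75 + destination terminal 549.59 + duty 77565.62 = 82442.61
Landed cost = invoice 397035.21 + 82442.61 = 479477.82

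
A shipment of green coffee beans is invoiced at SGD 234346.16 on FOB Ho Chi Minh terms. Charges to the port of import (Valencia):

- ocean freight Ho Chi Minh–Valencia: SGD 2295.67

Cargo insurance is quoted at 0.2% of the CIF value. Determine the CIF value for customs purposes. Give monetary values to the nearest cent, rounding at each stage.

CIF value: SGD 237116.06

Let C be the CIF value. C = FOB price + freight + 0.2% × C
C − 0.2% × C = 234346.16 + 2295.67
0.998 × C = 236641.83
C = 236641.83 / 0.998 = 237116.06
Insurance premium = 0.2% × 237116.06 = 474.23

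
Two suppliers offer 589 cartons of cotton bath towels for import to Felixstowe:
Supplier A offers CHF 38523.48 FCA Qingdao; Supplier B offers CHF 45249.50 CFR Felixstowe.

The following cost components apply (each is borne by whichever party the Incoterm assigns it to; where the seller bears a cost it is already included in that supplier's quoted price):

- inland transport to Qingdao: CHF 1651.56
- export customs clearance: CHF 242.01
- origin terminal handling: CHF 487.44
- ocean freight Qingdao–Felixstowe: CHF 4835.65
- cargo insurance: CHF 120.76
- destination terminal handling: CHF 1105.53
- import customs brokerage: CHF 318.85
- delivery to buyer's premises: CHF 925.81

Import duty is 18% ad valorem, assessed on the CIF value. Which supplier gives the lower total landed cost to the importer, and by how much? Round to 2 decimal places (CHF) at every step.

Supplier A is cheaper by CHF 1655.46

Supplier A (FCA):
CIF value = FCA price + origin terminal + freight + insurance = 38523.48 + 487.44 + 4835.65 + 120.76 = 43967.33
Import duty = 43967.33 × 18% = 7914.12
Buyer bears (A): 487.44 + 4835.65 + 120.76 + 1105.53 + 318.85 + 925.81 = 7794.04
Landed cost (A) = invoice 38523.48 + 7794.04 + duty 7914.12 = 54231.64
Supplier B (CFR):
CIF value = CFR price + insurance = 45249.50 + 120.76 = 45370.26
Import duty = 45370.26 × 18% = 8166.65
Buyer bears (B): 120.76 + 1105.53 + 318.85 + 925.81 = 2470.95
Landed cost (B) = invoice 45249.50 + 2470.95 + duty 8166.65 = 55887.10
Difference = |54231.64 − 55887.10| = 1655.46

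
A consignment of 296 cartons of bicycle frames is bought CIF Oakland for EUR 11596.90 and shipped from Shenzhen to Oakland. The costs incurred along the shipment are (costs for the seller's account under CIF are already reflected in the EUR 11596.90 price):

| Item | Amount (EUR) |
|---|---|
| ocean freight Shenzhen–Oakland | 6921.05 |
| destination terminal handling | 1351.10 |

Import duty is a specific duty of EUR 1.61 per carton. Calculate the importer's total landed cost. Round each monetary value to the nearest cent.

Total landed cost: EUR 13424.56

CIF: the seller pays costs through ocean freight and marine insurance to the destination port.
Already in the invoice (seller's account under CIF): freight — exclude.
The CIF price already equals the CIF value: 11596.90
Import duty = 296 × 1.61 = 476.56
Buyer bears: destination terminal 1351.10 + duty 476.56 = 1827.66
Landed cost = invoice 11596.90 + 1827.66 = 13424.56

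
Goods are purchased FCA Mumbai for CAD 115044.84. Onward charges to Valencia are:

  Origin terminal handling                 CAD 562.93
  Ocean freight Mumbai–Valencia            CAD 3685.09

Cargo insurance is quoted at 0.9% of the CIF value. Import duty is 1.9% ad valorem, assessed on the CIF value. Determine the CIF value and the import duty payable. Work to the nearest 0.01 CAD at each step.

Let C be the CIF value. C = FCA price + pre-shipment costs + freight + 0.9% × C
C − 0.9% × C = 115044.84 + 562.93 + 3685.09
0.991 × C = 119292.86
C = 119292.86 / 0.991 = 120376.25
Insurance premium = 0.9% × 120376.25 = 1083.39
Import duty = 120376.25 × 1.9% = 2287.15

CIF value: CAD 120376.25; import duty: CAD 2287.15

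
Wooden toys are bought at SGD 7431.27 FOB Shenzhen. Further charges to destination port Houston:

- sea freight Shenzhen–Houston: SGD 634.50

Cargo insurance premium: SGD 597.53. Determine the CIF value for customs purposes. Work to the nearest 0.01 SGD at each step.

CIF value: SGD 8663.30

CIF = FOB price + freight + insurance
CIF = 7431.27 + 634.50 + 597.53 = 8663.30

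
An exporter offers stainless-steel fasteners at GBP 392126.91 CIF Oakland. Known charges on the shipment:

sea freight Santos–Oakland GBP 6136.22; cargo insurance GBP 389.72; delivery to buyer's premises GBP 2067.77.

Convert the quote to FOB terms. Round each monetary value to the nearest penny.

FOB price: GBP 385600.97

Not relevant to the conversion: delivery — on the buyer under both terms; not part of either seller's price.
From CIF to FOB, the seller no longer bears: freight, insurance.
FOB price = 392126.91 − 6136.22 − 389.72 = 385600.97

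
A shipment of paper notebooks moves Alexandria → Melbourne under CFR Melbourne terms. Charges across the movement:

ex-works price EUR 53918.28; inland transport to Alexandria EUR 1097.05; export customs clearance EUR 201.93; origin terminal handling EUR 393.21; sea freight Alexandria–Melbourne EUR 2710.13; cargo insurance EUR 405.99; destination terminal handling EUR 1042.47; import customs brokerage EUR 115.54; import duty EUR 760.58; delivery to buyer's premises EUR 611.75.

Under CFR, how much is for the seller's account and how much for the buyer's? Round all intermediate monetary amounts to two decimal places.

CFR: the seller pays costs through ocean freight to the destination port, but not insurance.
Seller's account: goods 53918.28 + inland to port 1097.05 + export clearance 201.93 + origin terminal 393.21 + freight 2710.13 = 58320.60
Buyer's account: insurance 405.99 + destination terminal 1042.47 + brokerage 115.54 + duty 760.58 + delivery 611.75 = 2936.33

Seller: EUR 58320.60; buyer: EUR 2936.33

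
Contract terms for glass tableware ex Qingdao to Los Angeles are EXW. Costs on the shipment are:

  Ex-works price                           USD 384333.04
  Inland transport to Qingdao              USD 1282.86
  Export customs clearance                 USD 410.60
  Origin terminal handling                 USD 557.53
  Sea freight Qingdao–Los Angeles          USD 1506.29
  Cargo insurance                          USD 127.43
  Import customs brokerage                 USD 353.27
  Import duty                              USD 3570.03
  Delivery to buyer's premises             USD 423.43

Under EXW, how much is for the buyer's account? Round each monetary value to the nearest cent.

Buyer's account: USD 8231.44

EXW: the seller makes goods available at their premises; the buyer bears all onward costs.
Seller's account: goods 384333.04 = 384333.04
Buyer's account: inland to port 1282.86 + export clearance 410.60 + origin terminal 557.53 + freight 1506.29 + insurance 127.43 + brokerage 353.27 + duty 3570.03 + delivery 423.43 = 8231.44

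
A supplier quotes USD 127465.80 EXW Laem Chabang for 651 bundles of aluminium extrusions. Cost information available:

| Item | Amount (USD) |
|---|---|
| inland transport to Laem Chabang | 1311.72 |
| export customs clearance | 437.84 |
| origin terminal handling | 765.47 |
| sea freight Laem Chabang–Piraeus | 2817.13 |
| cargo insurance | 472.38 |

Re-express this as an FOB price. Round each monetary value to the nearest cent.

Not relevant to the conversion: insurance, freight — on the buyer under both terms; not part of either seller's price.
From EXW to FOB, the seller additionally bears: inland to port, export clearance, origin terminal.
FOB price = 127465.80 + 1311.72 + 437.84 + 765.47 = 129980.83

FOB price: USD 129980.83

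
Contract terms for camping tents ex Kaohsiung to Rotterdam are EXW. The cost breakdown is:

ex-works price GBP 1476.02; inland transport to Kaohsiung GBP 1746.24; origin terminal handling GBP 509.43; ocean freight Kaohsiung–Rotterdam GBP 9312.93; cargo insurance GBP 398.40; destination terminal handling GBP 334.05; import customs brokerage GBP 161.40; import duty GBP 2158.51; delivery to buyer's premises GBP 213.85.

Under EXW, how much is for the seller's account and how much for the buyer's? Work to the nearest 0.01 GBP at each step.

EXW: the seller makes goods available at their premises; the buyer bears all onward costs.
Seller's account: goods 1476.02 = 1476.02
Buyer's account: inland to port 1746.24 + origin terminal 509.43 + freight 9312.93 + insurance 398.40 + destination terminal 334.05 + brokerage 161.40 + duty 2158.51 + delivery 213.85 = 14834.81

Seller: GBP 1476.02; buyer: GBP 14834.81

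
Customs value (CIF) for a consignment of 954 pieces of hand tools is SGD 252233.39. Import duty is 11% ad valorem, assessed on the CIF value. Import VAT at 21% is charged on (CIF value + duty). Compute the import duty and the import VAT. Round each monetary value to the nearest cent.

Import duty = 252233.39 × 11% = 27745.67
VAT base = CIF + duty = 252233.39 + 27745.67 = 279979.06
Import VAT = 279979.06 × 21% = 58795.60

Import duty: SGD 27745.67; import VAT: SGD 58795.60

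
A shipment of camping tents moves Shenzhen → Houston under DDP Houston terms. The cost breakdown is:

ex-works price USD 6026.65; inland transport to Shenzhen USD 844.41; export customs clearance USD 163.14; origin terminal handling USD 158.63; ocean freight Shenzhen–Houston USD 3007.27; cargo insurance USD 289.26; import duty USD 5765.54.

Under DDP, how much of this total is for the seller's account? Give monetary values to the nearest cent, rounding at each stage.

DDP: the seller bears all costs including import duty.
Seller's account: goods 6026.65 + inland to port 844.41 + export clearance 163.14 + origin terminal 158.63 + freight 3007.27 + insurance 289.26 + duty 5765.54 = 16254.90
Buyer's account: 0.00

Seller's account: USD 16254.90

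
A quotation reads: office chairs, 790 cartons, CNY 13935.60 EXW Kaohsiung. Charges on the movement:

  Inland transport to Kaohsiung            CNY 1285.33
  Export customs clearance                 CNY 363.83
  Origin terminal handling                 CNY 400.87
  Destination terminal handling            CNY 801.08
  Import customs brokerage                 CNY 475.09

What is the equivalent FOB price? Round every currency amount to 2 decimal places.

Not relevant to the conversion: destination terminal, brokerage — on the buyer under both terms; not part of either seller's price.
From EXW to FOB, the seller additionally bears: inland to port, export clearance, origin terminal.
FOB price = 13935.60 + 1285.33 + 363.83 + 400.87 = 15985.63

FOB price: CNY 15985.63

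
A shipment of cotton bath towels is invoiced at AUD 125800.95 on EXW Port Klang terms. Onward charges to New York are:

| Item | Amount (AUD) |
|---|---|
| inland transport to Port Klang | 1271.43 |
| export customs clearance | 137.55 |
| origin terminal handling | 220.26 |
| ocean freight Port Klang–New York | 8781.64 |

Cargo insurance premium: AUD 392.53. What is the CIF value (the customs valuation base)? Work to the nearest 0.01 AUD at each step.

CIF value: AUD 136604.36

CIF = EXW price + pre-shipment costs + freight + insurance
CIF = 125800.95 + 1271.43 + 137.55 + 220.26 + 8781.64 + 392.53 = 136604.36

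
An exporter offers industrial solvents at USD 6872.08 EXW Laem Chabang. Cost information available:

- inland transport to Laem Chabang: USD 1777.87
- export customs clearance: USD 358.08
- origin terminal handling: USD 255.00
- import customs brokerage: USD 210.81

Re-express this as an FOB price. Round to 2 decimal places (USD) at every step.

FOB price: USD 9263.03

Not relevant to the conversion: brokerage — on the buyer under both terms; not part of either seller's price.
From EXW to FOB, the seller additionally bears: inland to port, export clearance, origin terminal.
FOB price = 6872.08 + 1777.87 + 358.08 + 255.00 = 9263.03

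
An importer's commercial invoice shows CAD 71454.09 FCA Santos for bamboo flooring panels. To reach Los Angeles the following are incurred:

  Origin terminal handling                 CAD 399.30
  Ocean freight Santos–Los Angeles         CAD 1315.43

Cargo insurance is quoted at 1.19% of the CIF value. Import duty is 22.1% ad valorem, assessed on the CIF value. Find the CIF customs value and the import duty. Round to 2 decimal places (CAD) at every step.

CIF value: CAD 74050.02; import duty: CAD 16365.05

Let C be the CIF value. C = FCA price + pre-shipment costs + freight + 1.19% × C
C − 1.19% × C = 71454.09 + 399.30 + 1315.43
0.9881 × C = 73168.82
C = 73168.82 / 0.9881 = 74050.02
Insurance premium = 1.19% × 74050.02 = 881.20
Import duty = 74050.02 × 22.1% = 16365.05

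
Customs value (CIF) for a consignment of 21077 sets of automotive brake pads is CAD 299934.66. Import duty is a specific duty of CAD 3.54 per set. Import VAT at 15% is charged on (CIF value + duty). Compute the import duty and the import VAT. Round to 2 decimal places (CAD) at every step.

Import duty = 21077 × 3.54 = 74612.58
VAT base = CIF + duty = 299934.66 + 74612.58 = 374547.24
Import VAT = 374547.24 × 15% = 56182.09

Import duty: CAD 74612.58; import VAT: CAD 56182.09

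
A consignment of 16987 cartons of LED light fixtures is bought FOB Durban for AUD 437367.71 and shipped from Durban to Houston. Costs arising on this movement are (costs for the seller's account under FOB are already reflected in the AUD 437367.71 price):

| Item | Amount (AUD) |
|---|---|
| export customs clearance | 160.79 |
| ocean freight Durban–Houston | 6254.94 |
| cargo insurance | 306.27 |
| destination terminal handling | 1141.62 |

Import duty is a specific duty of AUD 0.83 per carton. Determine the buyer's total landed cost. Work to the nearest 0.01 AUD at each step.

FOB: the seller bears costs until goods are on board at the origin port; the buyer bears freight, insurance and all costs thereafter.
Already in the invoice (seller's account under FOB): export clearance — exclude.
CIF value = FOB price + freight + insurance = 437367.71 + 6254.94 + 306.27 = 443928.92
Import duty = 16987 × 0.83 = 14099.21
Buyer bears: freight 6254.94 + insurance 306.27 + destination terminal 1141.62 + duty 14099.21 = 21802.04
Landed cost = invoice 437367.71 + 21802.04 = 459169.75

Total landed cost: AUD 459169.75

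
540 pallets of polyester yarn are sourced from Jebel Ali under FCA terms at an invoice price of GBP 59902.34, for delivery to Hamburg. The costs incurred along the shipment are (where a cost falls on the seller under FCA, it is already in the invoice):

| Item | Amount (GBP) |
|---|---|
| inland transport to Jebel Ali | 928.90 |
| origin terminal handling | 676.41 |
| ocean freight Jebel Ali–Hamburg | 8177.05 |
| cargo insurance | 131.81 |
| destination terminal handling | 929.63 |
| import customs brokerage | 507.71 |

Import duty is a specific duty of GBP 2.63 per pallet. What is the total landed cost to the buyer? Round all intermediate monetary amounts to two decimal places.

Total landed cost: GBP 71745.15

FCA: the seller delivers export-cleared goods to the carrier; the buyer bears costs from that point.
Already in the invoice (seller's account under FCA): inland to port — exclude.
CIF value = FCA price + origin terminal + freight + insurance = 59902.34 + 676.41 + 8177.05 + 131.81 = 68887.61
Import duty = 540 × 2.63 = 1420.20
Buyer bears: origin terminal 676.41 + freight 8177.05 + insurance 131.81 + destination terminal 929.63 + brokerage 507.71 + duty 1420.20 = 11842.81
Landed cost = invoice 59902.34 + 11842.81 = 71745.15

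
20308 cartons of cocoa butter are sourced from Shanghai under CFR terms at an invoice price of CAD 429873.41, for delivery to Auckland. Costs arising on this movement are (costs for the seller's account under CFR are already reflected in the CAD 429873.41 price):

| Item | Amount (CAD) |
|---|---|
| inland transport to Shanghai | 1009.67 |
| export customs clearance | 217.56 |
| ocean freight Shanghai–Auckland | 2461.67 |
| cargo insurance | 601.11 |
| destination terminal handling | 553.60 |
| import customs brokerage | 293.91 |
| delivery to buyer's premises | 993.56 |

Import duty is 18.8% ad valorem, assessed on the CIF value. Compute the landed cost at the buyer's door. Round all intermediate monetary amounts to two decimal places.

CFR: the seller pays costs through ocean freight to the destination port, but not insurance.
Already in the invoice (seller's account under CFR): inland to port, export clearance, freight — exclude.
CIF value = CFR price + insurance = 429873.41 + 601.11 = 430474.52
Import duty = 430474.52 × 18.8% = 80929.21
Buyer bears: insurance 601.11 + destination terminal 553.60 + brokerage 293.91 + delivery 993.56 + duty 80929.21 = 83371.39
Landed cost = invoice 429873.41 + 83371.39 = 513244.80

Total landed cost: CAD 513244.80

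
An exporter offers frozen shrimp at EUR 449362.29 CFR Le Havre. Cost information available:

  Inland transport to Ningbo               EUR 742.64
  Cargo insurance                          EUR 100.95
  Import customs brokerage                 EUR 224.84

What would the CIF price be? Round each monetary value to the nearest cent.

Not relevant to the conversion: inland to port — on the seller under both CFR and CIF; already in the CFR price and stays in the CIF price. brokerage — on the buyer under both terms; not part of either seller's price.
From CFR to CIF, the seller additionally bears: insurance.
CIF price = 449362.29 + 100.95 = 449463.24

CIF price: EUR 449463.24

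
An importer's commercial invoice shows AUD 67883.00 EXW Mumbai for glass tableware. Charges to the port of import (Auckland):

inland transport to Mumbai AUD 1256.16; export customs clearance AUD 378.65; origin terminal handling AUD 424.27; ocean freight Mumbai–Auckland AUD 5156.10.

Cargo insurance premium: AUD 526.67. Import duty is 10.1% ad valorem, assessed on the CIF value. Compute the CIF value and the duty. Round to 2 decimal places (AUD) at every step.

CIF value: AUD 75624.85; import duty: AUD 7638.11

CIF = EXW price + pre-shipment costs + freight + insurance
CIF = 67883.00 + 1256.16 + 378.65 + 424.27 + 5156.10 + 526.67 = 75624.85
Import duty = 75624.85 × 10.1% = 7638.11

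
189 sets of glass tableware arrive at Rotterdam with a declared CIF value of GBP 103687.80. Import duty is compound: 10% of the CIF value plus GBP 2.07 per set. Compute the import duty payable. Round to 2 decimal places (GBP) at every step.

Import duty: GBP 10760.01

Ad valorem component: 103687.80 × 10% = 10368.78
Specific component: 189 × 2.07 = 391.23
Import duty = 10368.78 + 391.23 = 10760.01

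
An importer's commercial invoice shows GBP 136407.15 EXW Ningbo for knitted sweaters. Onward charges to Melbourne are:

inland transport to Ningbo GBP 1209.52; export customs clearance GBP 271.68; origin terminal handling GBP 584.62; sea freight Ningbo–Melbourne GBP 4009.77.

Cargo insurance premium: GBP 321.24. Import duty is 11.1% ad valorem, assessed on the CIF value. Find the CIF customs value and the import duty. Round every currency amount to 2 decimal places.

CIF = EXW price + pre-shipment costs + freight + insurance
CIF = 136407.15 + 1209.52 + 271.68 + 584.62 + 4009.77 + 321.24 = 142803.98
Import duty = 142803.98 × 11.1% = 15851.24

CIF value: GBP 142803.98; import duty: GBP 15851.24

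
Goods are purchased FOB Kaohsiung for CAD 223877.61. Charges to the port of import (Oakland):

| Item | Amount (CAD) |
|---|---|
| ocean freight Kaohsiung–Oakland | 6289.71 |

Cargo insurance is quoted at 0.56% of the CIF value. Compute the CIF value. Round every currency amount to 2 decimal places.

Let C be the CIF value. C = FOB price + freight + 0.56% × C
C − 0.56% × C = 223877.61 + 6289.71
0.9944 × C = 230167.32
C = 230167.32 / 0.9944 = 231463.52
Insurance premium = 0.56% × 231463.52 = 1296.20

CIF value: CAD 231463.52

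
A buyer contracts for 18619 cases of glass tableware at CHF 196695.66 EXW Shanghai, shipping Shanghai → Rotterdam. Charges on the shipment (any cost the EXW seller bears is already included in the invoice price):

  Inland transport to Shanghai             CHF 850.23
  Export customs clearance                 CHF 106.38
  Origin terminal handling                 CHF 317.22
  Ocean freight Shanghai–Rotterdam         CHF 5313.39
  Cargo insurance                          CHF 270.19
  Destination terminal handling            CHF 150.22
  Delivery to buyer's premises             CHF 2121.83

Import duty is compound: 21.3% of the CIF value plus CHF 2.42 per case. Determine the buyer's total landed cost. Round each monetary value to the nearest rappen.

EXW: the seller makes goods available at their premises; the buyer bears all onward costs.
CIF value = EXW price + inland to port + export clearance + origin terminal + freight + insurance = 196695.66 + 850.23 + 106.38 + 317.22 + 5313.39 + 270.19 = 203553.07
Ad valorem component: 203553.07 × 21.3% = 43356.80
Specific component: 18619 × 2.42 = 45057.98
Import duty = 43356.80 + 45057.98 = 88414.78
Buyer bears: inland to port 850.23 + export clearance 106.38 + origin terminal 317.22 + freight 5313.39 + insurance 270.19 + destination terminal 150.22 + delivery 2121.83 + duty 88414.78 = 97544.24
Landed cost = invoice 196695.66 + 97544.24 = 294239.90

Total landed cost: CHF 294239.90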